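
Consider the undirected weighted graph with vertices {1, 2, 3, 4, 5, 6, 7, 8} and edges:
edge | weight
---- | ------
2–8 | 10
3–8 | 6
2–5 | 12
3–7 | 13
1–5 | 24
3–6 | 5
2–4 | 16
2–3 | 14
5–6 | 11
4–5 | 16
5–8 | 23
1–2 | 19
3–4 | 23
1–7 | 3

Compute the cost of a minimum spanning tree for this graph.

Grow the tree from 7 using Prim:
Step 1: frontier [1–7 3, 3–7 13] → take 1–7 (3); add 1.
Step 2: frontier [1–2 19, 1–5 24, 3–7 13] → take 3–7 (13); add 3.
Step 3: frontier [1–2 19, 1–5 24, 3–6 5, 3–8 6, 2–3 14, 3–4 23] → take 3–6 (5); add 6.
Step 4: frontier [1–2 19, 1–5 24, 3–8 6, 2–3 14, 3–4 23, 5–6 11] → take 3–8 (6); add 8.
Step 5: frontier [1–2 19, 1–5 24, 2–3 14, 3–4 23, 5–6 11, 2–8 10, 5–8 23] → take 2–8 (10); add 2.
Step 6: frontier [1–5 24, 2–5 12, 2–4 16, 3–4 23, 5–6 11, 5–8 23] → take 5–6 (11); add 5.
Step 7: frontier [2–4 16, 3–4 23, 4–5 16] → take 2–4 (16); add 4.
MST edges: 1–7, 3–7, 3–6, 3–8, 2–8, 5–6, 2–4; total weight 3+13+5+6+10+11+16 = 64.

64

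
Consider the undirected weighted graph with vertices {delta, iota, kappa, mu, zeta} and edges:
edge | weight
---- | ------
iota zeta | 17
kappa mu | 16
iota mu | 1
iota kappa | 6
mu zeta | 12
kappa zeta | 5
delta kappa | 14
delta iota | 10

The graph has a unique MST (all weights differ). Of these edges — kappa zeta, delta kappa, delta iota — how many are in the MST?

2

Kruskal: consider edges lightest-first.
iota mu (1): add. Components now {iota,mu} {zeta} {delta} {kappa}
kappa zeta (5): add. Components now {iota,mu} {kappa,zeta} {delta}
iota kappa (6): add. Components now {iota,kappa,mu,zeta} {delta}
delta iota (10): add. Components now {delta,iota,kappa,mu,zeta}
MST edge set: {iota mu, kappa zeta, iota kappa, delta iota}.
Of the listed edges, {kappa zeta, delta iota} are in the MST → 2.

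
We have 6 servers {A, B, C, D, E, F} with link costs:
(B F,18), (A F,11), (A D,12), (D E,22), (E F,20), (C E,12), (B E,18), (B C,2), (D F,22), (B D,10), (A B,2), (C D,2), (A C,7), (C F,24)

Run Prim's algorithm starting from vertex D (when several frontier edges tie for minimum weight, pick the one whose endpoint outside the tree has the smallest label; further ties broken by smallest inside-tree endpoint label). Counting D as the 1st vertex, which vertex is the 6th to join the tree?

E

Prim's algorithm from D:
Step 1: cheapest edge leaving the tree is C D (2); add C.
Step 2: cheapest edge leaving the tree is B C (2); add B.
Step 3: cheapest edge leaving the tree is A B (2); add A.
Step 4: cheapest edge leaving the tree is A F (11); add F.
Step 5: cheapest edge leaving the tree is C E (12); add E.
Vertex order: D, C, B, A, F, E. The 6th vertex is E.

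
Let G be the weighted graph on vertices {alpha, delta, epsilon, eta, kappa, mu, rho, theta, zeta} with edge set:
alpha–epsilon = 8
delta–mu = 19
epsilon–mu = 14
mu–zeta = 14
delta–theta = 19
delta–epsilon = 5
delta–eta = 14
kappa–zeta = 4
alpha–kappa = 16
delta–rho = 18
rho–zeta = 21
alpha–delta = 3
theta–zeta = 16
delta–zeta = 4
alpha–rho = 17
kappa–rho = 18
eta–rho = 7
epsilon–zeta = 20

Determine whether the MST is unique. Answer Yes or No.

Sort edges by weight, then run Kruskal:
alpha–delta (3): add — endpoints in different components.
delta–zeta (4): add — endpoints in different components.
kappa–zeta (4): add — endpoints in different components.
delta–epsilon (5): add — endpoints in different components.
eta–rho (7): add — endpoints in different components.
alpha–epsilon (8): skip — alpha and epsilon already connected.
delta–eta (14): add — endpoints in different components.
epsilon–mu (14): add — endpoints in different components.
mu–zeta (14): skip — mu and zeta already connected.
alpha–kappa (16): skip — alpha and kappa already connected.
theta–zeta (16): add — endpoints in different components.
Non-tree edge mu–zeta has weight 14, equal to the heaviest edge on its tree cycle — swapping gives another MST of the same weight. Not unique.

No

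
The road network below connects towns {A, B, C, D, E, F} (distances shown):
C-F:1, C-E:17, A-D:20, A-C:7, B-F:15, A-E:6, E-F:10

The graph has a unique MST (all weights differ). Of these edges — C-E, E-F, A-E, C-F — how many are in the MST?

2

Kruskal's algorithm — process edges by increasing weight (ties by edge label):
C-F (1): add — endpoints in different components.
A-E (6): add — endpoints in different components.
A-C (7): add — endpoints in different components.
E-F (10): skip — E and F already connected.
B-F (15): add — endpoints in different components.
C-E (17): skip — C and E already connected.
A-D (20): add — endpoints in different components.
MST edge set: {C-F, A-E, A-C, B-F, A-D}.
Of the listed edges, {A-E, C-F} are in the MST → 2.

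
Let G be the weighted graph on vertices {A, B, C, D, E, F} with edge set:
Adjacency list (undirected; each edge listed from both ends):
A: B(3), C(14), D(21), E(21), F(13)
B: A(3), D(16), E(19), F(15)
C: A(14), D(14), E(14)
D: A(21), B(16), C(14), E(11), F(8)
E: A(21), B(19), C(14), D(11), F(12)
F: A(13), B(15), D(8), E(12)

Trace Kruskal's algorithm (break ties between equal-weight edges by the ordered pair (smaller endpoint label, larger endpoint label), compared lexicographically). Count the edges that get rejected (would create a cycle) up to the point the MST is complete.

Kruskal: consider edges lightest-first.
A–B (3): add — endpoints in different components.
D–F (8): add — endpoints in different components.
D–E (11): add — endpoints in different components.
E–F (12): skip — E and F already connected.
A–F (13): add — endpoints in different components.
A–C (14): add — endpoints in different components.
Edges rejected before the tree was complete: 1.

1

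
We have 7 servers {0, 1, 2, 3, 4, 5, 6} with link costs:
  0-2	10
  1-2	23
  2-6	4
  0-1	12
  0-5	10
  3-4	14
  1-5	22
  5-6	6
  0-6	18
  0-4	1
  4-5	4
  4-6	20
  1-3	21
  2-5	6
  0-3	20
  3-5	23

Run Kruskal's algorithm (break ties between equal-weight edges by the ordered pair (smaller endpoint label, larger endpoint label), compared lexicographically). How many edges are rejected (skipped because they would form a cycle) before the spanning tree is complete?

3

Kruskal's algorithm — process edges by increasing weight (ties by edge label):
0-4 (1): add — endpoints in different components.
2-6 (4): add — endpoints in different components.
4-5 (4): add — endpoints in different components.
2-5 (6): add — endpoints in different components.
5-6 (6): skip — 5 and 6 already connected.
0-2 (10): skip — 0 and 2 already connected.
0-5 (10): skip — 0 and 5 already connected.
0-1 (12): add — endpoints in different components.
3-4 (14): add — endpoints in different components.
Edges rejected before the tree was complete: 3.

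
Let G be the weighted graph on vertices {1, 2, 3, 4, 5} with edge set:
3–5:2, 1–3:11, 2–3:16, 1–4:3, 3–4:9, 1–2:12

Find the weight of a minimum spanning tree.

26

Prim, starting at 5.
Step 1: frontier [3–5 2] → take 3–5 (2); add 3.
Step 2: frontier [3–4 9, 1–3 11, 2–3 16] → take 3–4 (9); add 4.
Step 3: frontier [1–3 11, 2–3 16, 1–4 3] → take 1–4 (3); add 1.
Step 4: frontier [1–2 12, 2–3 16] → take 1–2 (12); add 2.
MST edges: 3–5, 3–4, 1–4, 1–2; total weight 2+9+3+12 = 26.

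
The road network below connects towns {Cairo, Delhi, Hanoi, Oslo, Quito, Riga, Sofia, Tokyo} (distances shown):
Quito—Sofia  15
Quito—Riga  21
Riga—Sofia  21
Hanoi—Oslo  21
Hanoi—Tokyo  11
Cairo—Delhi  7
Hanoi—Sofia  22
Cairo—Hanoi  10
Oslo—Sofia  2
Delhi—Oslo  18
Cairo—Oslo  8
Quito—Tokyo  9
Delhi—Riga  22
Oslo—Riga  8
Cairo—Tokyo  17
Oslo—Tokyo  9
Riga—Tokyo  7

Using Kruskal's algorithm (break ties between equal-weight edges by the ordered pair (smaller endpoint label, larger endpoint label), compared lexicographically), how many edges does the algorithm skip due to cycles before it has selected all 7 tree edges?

Kruskal's algorithm — process edges by increasing weight (ties by edge label):
Oslo—Sofia (2): add — endpoints in different components.
Cairo—Delhi (7): add — endpoints in different components.
Riga—Tokyo (7): add — endpoints in different components.
Cairo—Oslo (8): add — endpoints in different components.
Oslo—Riga (8): add — endpoints in different components.
Oslo—Tokyo (9): skip — Oslo and Tokyo already connected.
Quito—Tokyo (9): add — endpoints in different components.
Cairo—Hanoi (10): add — endpoints in different components.
Edges rejected before the tree was complete: 1.

1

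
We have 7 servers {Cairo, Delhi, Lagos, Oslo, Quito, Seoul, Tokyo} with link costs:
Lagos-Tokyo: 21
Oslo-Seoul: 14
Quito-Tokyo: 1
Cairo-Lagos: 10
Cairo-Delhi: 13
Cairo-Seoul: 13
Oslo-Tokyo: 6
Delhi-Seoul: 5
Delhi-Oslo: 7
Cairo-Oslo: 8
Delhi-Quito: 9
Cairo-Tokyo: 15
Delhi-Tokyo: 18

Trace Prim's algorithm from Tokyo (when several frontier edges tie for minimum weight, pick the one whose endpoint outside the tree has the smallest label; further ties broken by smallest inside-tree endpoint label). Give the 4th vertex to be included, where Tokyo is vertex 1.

Delhi

Prim's algorithm from Tokyo:
Step 1: frontier [Quito-Tokyo 1, Oslo-Tokyo 6, Cairo-Tokyo 15, Delhi-Tokyo 18, Lagos-Tokyo 21] → take Quito-Tokyo (1); add Quito.
Step 2: frontier [Delhi-Quito 9, Oslo-Tokyo 6, Cairo-Tokyo 15, Delhi-Tokyo 18, Lagos-Tokyo 21] → take Oslo-Tokyo (6); add Oslo.
Step 3: frontier [Delhi-Oslo 7, Cairo-Oslo 8, Oslo-Seoul 14, Delhi-Quito 9, Cairo-Tokyo 15, Delhi-Tokyo 18, Lagos-Tokyo 21] → take Delhi-Oslo (7); add Delhi.
Step 4: frontier [Delhi-Seoul 5, Cairo-Delhi 13, Cairo-Oslo 8, Oslo-Seoul 14, Cairo-Tokyo 15, Lagos-Tokyo 21] → take Delhi-Seoul (5); add Seoul.
Step 5: frontier [Cairo-Delhi 13, Cairo-Oslo 8, Cairo-Seoul 13, Cairo-Tokyo 15, Lagos-Tokyo 21] → take Cairo-Oslo (8); add Cairo.
Step 6: frontier [Cairo-Lagos 10, Lagos-Tokyo 21] → take Cairo-Lagos (10); add Lagos.
Vertex order: Tokyo, Quito, Oslo, Delhi, Seoul, Cairo, Lagos. The 4th vertex is Delhi.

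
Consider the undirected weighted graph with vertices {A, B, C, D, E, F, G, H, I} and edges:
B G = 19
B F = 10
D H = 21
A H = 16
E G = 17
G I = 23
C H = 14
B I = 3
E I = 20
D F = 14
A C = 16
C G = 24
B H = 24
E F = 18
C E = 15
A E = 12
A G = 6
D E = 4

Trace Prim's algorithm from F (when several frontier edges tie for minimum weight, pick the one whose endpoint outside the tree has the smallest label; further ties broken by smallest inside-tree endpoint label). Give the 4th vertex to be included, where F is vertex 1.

D

Grow the tree from F using Prim:
Step 1: cheapest edge leaving the tree is B F (10); add B.
Step 2: cheapest edge leaving the tree is B I (3); add I.
Step 3: cheapest edge leaving the tree is D F (14); add D.
Step 4: cheapest edge leaving the tree is D E (4); add E.
Step 5: cheapest edge leaving the tree is A E (12); add A.
Step 6: cheapest edge leaving the tree is A G (6); add G.
Step 7: cheapest edge leaving the tree is C E (15); add C.
Step 8: cheapest edge leaving the tree is C H (14); add H.
Vertex order: F, B, I, D, E, A, G, C, H. The 4th vertex is D.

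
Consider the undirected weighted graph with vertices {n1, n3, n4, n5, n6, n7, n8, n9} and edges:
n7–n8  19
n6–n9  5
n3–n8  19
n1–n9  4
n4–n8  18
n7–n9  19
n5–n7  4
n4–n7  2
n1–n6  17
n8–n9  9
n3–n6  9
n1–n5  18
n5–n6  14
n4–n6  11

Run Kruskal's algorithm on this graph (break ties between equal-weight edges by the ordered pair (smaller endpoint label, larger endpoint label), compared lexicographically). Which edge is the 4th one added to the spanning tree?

n6-n9

Sort edges by weight, then run Kruskal:
n4–n7 (2): add — endpoints in different components.
n1–n9 (4): add — endpoints in different components.
n5–n7 (4): add — endpoints in different components.
n6–n9 (5): add — endpoints in different components.
n3–n6 (9): add — endpoints in different components.
n8–n9 (9): add — endpoints in different components.
n4–n6 (11): add — endpoints in different components.
The 4th edge added is n6–n9.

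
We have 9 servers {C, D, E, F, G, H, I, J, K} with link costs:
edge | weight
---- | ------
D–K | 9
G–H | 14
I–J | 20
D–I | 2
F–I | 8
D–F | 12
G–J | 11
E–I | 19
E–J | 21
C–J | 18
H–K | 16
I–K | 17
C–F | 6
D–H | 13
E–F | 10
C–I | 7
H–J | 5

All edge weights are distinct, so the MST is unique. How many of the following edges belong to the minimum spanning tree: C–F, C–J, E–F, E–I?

Kruskal's algorithm — process edges by increasing weight (ties by edge label):
D–I (2): add — endpoints in different components.
H–J (5): add — endpoints in different components.
C–F (6): add — endpoints in different components.
C–I (7): add — endpoints in different components.
F–I (8): skip — F and I already connected.
D–K (9): add — endpoints in different components.
E–F (10): add — endpoints in different components.
G–J (11): add — endpoints in different components.
D–F (12): skip — D and F already connected.
D–H (13): add — endpoints in different components.
MST edge set: {D–I, H–J, C–F, C–I, D–K, E–F, G–J, D–H}.
Of the listed edges, {C–F, E–F} are in the MST → 2.

2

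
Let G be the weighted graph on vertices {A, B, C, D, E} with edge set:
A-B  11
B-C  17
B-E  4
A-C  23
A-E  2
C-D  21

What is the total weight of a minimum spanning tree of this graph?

Prim, starting at E.
Step 1: frontier [A-E 2, B-E 4] → take A-E (2); add A.
Step 2: frontier [A-B 11, A-C 23, B-E 4] → take B-E (4); add B.
Step 3: frontier [A-C 23, B-C 17] → take B-C (17); add C.
Step 4: frontier [C-D 21] → take C-D (21); add D.
MST edges: A-E, B-E, B-C, C-D; total weight 2+4+17+21 = 44.

44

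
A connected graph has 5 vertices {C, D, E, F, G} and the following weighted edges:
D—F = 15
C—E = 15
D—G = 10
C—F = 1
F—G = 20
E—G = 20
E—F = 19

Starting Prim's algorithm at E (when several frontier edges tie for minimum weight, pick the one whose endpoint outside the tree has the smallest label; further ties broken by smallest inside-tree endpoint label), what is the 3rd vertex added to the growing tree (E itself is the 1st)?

Prim, starting at E.
Step 1: frontier [C—E 15, E—F 19, E—G 20] → take C—E (15); add C.
Step 2: frontier [C—F 1, E—F 19, E—G 20] → take C—F (1); add F.
Step 3: frontier [E—G 20, D—F 15, F—G 20] → take D—F (15); add D.
Step 4: frontier [D—G 10, E—G 20, F—G 20] → take D—G (10); add G.
Vertex order: E, C, F, D, G. The 3rd vertex is F.

F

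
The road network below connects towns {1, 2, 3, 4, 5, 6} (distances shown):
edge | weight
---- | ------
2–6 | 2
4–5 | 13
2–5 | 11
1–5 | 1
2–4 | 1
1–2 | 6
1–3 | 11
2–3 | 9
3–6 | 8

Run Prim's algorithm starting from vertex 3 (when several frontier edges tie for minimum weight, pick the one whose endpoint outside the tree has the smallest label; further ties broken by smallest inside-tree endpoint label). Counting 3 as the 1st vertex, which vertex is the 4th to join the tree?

4

Prim, starting at 3.
Step 1: cheapest edge leaving the tree is 3–6 (8); add 6.
Step 2: cheapest edge leaving the tree is 2–6 (2); add 2.
Step 3: cheapest edge leaving the tree is 2–4 (1); add 4.
Step 4: cheapest edge leaving the tree is 1–2 (6); add 1.
Step 5: cheapest edge leaving the tree is 1–5 (1); add 5.
Vertex order: 3, 6, 2, 4, 1, 5. The 4th vertex is 4.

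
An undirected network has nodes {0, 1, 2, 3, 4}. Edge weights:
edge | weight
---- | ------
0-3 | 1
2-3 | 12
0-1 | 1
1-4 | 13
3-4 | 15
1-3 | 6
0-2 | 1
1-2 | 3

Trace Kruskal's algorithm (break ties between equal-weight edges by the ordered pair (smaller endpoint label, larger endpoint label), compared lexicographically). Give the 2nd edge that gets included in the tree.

0-2

Kruskal's algorithm — process edges by increasing weight (ties by edge label):
0-1 (1): add — endpoints in different components.
0-2 (1): add — endpoints in different components.
0-3 (1): add — endpoints in different components.
1-2 (3): skip — 1 and 2 already connected.
1-3 (6): skip — 1 and 3 already connected.
2-3 (12): skip — 2 and 3 already connected.
1-4 (13): add — endpoints in different components.
The 2nd edge added is 0-2.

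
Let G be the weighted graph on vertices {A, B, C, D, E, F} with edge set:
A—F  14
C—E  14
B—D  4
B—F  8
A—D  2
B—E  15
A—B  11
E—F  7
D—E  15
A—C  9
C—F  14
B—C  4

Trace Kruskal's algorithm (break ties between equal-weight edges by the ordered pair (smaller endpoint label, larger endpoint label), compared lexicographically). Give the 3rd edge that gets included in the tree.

Sort edges by weight, then run Kruskal:
A—D (2): add — endpoints in different components.
B—C (4): add — endpoints in different components.
B—D (4): add — endpoints in different components.
E—F (7): add — endpoints in different components.
B—F (8): add — endpoints in different components.
The 3rd edge added is B—D.

B-D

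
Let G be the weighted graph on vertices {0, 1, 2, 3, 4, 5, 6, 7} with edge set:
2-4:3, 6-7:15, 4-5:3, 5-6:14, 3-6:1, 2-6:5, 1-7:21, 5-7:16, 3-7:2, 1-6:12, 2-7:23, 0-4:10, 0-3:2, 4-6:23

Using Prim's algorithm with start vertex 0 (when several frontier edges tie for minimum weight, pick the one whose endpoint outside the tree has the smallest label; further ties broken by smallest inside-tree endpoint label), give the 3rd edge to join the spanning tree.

Prim, starting at 0.
Step 1: frontier [0-3 2, 0-4 10] → take 0-3 (2); add 3.
Step 2: frontier [0-4 10, 3-6 1, 3-7 2] → take 3-6 (1); add 6.
Step 3: frontier [0-4 10, 3-7 2, 2-6 5, 1-6 12, 5-6 14, 6-7 15, 4-6 23] → take 3-7 (2); add 7.
Step 4: frontier [0-4 10, 2-6 5, 1-6 12, 5-6 14, 4-6 23, 5-7 16, 1-7 21, 2-7 23] → take 2-6 (5); add 2.
Step 5: frontier [0-4 10, 2-4 3, 1-6 12, 5-6 14, 4-6 23, 5-7 16, 1-7 21] → take 2-4 (3); add 4.
Step 6: frontier [4-5 3, 1-6 12, 5-6 14, 5-7 16, 1-7 21] → take 4-5 (3); add 5.
Step 7: frontier [1-6 12, 1-7 21] → take 1-6 (12); add 1.
The 3rd edge added is 3-7.

3-7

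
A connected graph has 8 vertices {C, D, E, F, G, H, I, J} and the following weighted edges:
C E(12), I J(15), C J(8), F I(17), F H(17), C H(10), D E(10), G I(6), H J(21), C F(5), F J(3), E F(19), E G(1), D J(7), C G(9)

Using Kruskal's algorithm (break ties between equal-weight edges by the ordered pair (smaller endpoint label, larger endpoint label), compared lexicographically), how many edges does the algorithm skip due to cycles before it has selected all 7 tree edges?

1

Kruskal's algorithm — process edges by increasing weight (ties by edge label):
E G (1): add — endpoints in different components.
F J (3): add — endpoints in different components.
C F (5): add — endpoints in different components.
G I (6): add — endpoints in different components.
D J (7): add — endpoints in different components.
C J (8): skip — C and J already connected.
C G (9): add — endpoints in different components.
C H (10): add — endpoints in different components.
Edges rejected before the tree was complete: 1.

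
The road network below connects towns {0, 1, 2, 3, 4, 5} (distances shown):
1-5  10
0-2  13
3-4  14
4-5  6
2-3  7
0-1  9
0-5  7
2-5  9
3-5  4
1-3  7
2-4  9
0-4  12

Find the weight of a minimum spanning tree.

31

Sort edges by weight, then run Kruskal:
3-5 (4): add — endpoints in different components.
4-5 (6): add — endpoints in different components.
0-5 (7): add — endpoints in different components.
1-3 (7): add — endpoints in different components.
2-3 (7): add — endpoints in different components.
MST edges: 3-5, 4-5, 0-5, 1-3, 2-3; total weight 4+6+7+7+7 = 31.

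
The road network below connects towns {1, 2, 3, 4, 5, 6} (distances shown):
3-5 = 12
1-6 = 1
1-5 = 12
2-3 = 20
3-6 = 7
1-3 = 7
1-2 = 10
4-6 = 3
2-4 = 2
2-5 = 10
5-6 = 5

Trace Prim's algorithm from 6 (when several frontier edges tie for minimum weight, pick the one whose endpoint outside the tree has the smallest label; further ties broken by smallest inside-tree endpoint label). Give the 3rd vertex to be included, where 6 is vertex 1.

4

Prim's algorithm from 6:
Step 1: frontier [1-6 1, 4-6 3, 5-6 5, 3-6 7] → take 1-6 (1); add 1.
Step 2: frontier [1-3 7, 1-2 10, 1-5 12, 4-6 3, 5-6 5, 3-6 7] → take 4-6 (3); add 4.
Step 3: frontier [1-3 7, 1-2 10, 1-5 12, 2-4 2, 5-6 5, 3-6 7] → take 2-4 (2); add 2.
Step 4: frontier [1-3 7, 1-5 12, 2-5 10, 2-3 20, 5-6 5, 3-6 7] → take 5-6 (5); add 5.
Step 5: frontier [1-3 7, 2-3 20, 3-5 12, 3-6 7] → take 1-3 (7); add 3.
Vertex order: 6, 1, 4, 2, 5, 3. The 3rd vertex is 4.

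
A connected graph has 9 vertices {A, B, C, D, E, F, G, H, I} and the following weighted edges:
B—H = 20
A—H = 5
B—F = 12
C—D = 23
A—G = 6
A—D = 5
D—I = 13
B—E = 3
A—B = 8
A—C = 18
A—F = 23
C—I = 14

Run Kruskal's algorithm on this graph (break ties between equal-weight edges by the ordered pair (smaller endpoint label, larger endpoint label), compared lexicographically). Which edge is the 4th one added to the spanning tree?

A-G

Kruskal: consider edges lightest-first.
B—E (3): add — endpoints in different components.
A—D (5): add — endpoints in different components.
A—H (5): add — endpoints in different components.
A—G (6): add — endpoints in different components.
A—B (8): add — endpoints in different components.
B—F (12): add — endpoints in different components.
D—I (13): add — endpoints in different components.
C—I (14): add — endpoints in different components.
The 4th edge added is A—G.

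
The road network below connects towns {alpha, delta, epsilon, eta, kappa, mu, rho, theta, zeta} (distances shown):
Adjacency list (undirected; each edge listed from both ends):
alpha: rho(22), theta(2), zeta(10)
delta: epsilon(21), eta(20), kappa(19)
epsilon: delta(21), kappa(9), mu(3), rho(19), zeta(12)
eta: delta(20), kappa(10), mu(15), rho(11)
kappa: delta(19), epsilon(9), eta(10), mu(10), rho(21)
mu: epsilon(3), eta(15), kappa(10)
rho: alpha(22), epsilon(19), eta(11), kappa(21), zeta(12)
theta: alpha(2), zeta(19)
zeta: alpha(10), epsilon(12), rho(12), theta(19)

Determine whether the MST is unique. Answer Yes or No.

Kruskal: consider edges lightest-first.
alpha theta (2): add — endpoints in different components.
epsilon mu (3): add — endpoints in different components.
epsilon kappa (9): add — endpoints in different components.
alpha zeta (10): add — endpoints in different components.
eta kappa (10): add — endpoints in different components.
kappa mu (10): skip — kappa and mu already connected.
eta rho (11): add — endpoints in different components.
epsilon zeta (12): add — endpoints in different components.
rho zeta (12): skip — zeta and rho already connected.
eta mu (15): skip — eta and mu already connected.
delta kappa (19): add — endpoints in different components.
Non-tree edge rho zeta has weight 12, equal to the heaviest edge on its tree cycle — swapping gives another MST of the same weight. Not unique.

No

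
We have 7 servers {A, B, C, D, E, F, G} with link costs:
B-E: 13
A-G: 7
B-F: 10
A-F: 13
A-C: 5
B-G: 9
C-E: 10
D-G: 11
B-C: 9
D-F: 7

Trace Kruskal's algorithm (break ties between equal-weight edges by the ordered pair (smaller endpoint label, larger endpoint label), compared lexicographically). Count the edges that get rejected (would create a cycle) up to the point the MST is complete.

Kruskal's algorithm — process edges by increasing weight (ties by edge label):
A-C (5): add — endpoints in different components.
A-G (7): add — endpoints in different components.
D-F (7): add — endpoints in different components.
B-C (9): add — endpoints in different components.
B-G (9): skip — B and G already connected.
B-F (10): add — endpoints in different components.
C-E (10): add — endpoints in different components.
Edges rejected before the tree was complete: 1.

1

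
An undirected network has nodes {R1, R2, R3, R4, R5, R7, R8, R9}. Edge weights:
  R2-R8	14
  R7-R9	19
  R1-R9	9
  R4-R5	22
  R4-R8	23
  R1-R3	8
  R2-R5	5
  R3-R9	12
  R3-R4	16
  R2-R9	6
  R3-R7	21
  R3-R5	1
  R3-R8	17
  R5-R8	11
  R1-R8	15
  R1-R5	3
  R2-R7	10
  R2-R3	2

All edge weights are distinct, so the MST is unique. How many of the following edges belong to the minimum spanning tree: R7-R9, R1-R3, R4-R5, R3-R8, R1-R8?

Kruskal's algorithm — process edges by increasing weight (ties by edge label):
R3-R5 (1): add — endpoints in different components.
R2-R3 (2): add — endpoints in different components.
R1-R5 (3): add — endpoints in different components.
R2-R5 (5): skip — R5 and R2 already connected.
R2-R9 (6): add — endpoints in different components.
R1-R3 (8): skip — R1 and R3 already connected.
R1-R9 (9): skip — R9 and R1 already connected.
R2-R7 (10): add — endpoints in different components.
R5-R8 (11): add — endpoints in different components.
R3-R9 (12): skip — R9 and R3 already connected.
R2-R8 (14): skip — R8 and R2 already connected.
R1-R8 (15): skip — R8 and R1 already connected.
R3-R4 (16): add — endpoints in different components.
MST edge set: {R3-R5, R2-R3, R1-R5, R2-R9, R2-R7, R5-R8, R3-R4}.
Of the listed edges, {} are in the MST → 0.

0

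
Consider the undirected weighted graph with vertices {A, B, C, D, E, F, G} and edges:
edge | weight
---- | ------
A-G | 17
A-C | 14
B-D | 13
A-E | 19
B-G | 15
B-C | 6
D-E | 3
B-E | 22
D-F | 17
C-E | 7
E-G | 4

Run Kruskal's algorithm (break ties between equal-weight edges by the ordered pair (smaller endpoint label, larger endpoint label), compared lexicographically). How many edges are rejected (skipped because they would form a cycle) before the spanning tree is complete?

Kruskal: consider edges lightest-first.
D-E (3): add — endpoints in different components.
E-G (4): add — endpoints in different components.
B-C (6): add — endpoints in different components.
C-E (7): add — endpoints in different components.
B-D (13): skip — B and D already connected.
A-C (14): add — endpoints in different components.
B-G (15): skip — B and G already connected.
A-G (17): skip — A and G already connected.
D-F (17): add — endpoints in different components.
Edges rejected before the tree was complete: 3.

3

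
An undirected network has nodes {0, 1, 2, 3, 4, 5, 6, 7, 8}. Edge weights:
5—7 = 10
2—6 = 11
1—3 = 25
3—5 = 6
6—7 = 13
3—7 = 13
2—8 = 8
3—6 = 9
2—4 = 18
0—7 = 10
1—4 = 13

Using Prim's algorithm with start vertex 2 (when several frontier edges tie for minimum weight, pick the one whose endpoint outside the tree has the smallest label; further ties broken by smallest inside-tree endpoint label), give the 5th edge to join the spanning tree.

Prim, starting at 2.
Step 1: cheapest edge leaving the tree is 2—8 (8); add 8.
Step 2: cheapest edge leaving the tree is 2—6 (11); add 6.
Step 3: cheapest edge leaving the tree is 3—6 (9); add 3.
Step 4: cheapest edge leaving the tree is 3—5 (6); add 5.
Step 5: cheapest edge leaving the tree is 5—7 (10); add 7.
Step 6: cheapest edge leaving the tree is 0—7 (10); add 0.
Step 7: cheapest edge leaving the tree is 2—4 (18); add 4.
Step 8: cheapest edge leaving the tree is 1—4 (13); add 1.
The 5th edge added is 5—7.

5-7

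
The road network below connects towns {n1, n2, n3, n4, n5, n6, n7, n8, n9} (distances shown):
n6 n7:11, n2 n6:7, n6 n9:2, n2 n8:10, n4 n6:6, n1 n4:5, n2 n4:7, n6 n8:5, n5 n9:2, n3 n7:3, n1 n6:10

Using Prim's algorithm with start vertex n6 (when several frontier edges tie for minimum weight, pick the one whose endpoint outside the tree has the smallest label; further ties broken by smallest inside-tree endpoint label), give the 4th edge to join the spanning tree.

n4-n6

Prim's algorithm from n6:
Step 1: frontier [n6 n9 2, n6 n8 5, n4 n6 6, n2 n6 7, n1 n6 10, n6 n7 11] → take n6 n9 (2); add n9.
Step 2: frontier [n6 n8 5, n4 n6 6, n2 n6 7, n1 n6 10, n6 n7 11, n5 n9 2] → take n5 n9 (2); add n5.
Step 3: frontier [n6 n8 5, n4 n6 6, n2 n6 7, n1 n6 10, n6 n7 11] → take n6 n8 (5); add n8.
Step 4: frontier [n4 n6 6, n2 n6 7, n1 n6 10, n6 n7 11, n2 n8 10] → take n4 n6 (6); add n4.
Step 5: frontier [n1 n4 5, n2 n4 7, n2 n6 7, n1 n6 10, n6 n7 11, n2 n8 10] → take n1 n4 (5); add n1.
Step 6: frontier [n2 n4 7, n2 n6 7, n6 n7 11, n2 n8 10] → take n2 n4 (7); add n2.
Step 7: frontier [n6 n7 11] → take n6 n7 (11); add n7.
Step 8: frontier [n3 n7 3] → take n3 n7 (3); add n3.
The 4th edge added is n4 n6.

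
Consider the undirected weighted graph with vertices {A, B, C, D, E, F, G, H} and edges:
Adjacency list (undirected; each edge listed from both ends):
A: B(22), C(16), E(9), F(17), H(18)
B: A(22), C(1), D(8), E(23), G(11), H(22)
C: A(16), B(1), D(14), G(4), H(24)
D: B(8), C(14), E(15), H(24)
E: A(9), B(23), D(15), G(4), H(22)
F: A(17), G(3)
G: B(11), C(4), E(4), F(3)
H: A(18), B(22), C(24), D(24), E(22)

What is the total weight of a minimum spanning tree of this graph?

Prim, starting at C.
Step 1: cheapest edge leaving the tree is B—C (1); add B.
Step 2: cheapest edge leaving the tree is C—G (4); add G.
Step 3: cheapest edge leaving the tree is F—G (3); add F.
Step 4: cheapest edge leaving the tree is E—G (4); add E.
Step 5: cheapest edge leaving the tree is B—D (8); add D.
Step 6: cheapest edge leaving the tree is A—E (9); add A.
Step 7: cheapest edge leaving the tree is A—H (18); add H.
MST edges: B—C, C—G, F—G, E—G, B—D, A—E, A—H; total weight 1+4+3+4+8+9+18 = 47.

47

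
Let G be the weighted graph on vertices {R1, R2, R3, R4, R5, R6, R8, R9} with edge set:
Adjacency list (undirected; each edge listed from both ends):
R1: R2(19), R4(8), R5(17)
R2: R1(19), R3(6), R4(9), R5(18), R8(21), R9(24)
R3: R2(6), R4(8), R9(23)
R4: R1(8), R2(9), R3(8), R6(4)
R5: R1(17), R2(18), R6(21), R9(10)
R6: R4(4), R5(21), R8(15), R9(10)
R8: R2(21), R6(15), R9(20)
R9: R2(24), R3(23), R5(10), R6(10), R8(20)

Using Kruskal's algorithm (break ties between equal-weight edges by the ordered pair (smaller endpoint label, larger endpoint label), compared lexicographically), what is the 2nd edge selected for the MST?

Kruskal: consider edges lightest-first.
R4—R6 (4): add — endpoints in different components.
R2—R3 (6): add — endpoints in different components.
R1—R4 (8): add — endpoints in different components.
R3—R4 (8): add — endpoints in different components.
R2—R4 (9): skip — R2 and R4 already connected.
R5—R9 (10): add — endpoints in different components.
R6—R9 (10): add — endpoints in different components.
R6—R8 (15): add — endpoints in different components.
The 2nd edge added is R2—R3.

R2-R3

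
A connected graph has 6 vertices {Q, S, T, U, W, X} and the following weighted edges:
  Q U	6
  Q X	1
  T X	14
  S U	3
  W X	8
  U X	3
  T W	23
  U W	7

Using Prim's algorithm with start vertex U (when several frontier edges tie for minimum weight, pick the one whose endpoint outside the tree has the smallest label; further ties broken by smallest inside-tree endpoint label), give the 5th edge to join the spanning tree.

T-X

Prim's algorithm from U:
Step 1: cheapest edge leaving the tree is S U (3); add S.
Step 2: cheapest edge leaving the tree is U X (3); add X.
Step 3: cheapest edge leaving the tree is Q X (1); add Q.
Step 4: cheapest edge leaving the tree is U W (7); add W.
Step 5: cheapest edge leaving the tree is T X (14); add T.
The 5th edge added is T X.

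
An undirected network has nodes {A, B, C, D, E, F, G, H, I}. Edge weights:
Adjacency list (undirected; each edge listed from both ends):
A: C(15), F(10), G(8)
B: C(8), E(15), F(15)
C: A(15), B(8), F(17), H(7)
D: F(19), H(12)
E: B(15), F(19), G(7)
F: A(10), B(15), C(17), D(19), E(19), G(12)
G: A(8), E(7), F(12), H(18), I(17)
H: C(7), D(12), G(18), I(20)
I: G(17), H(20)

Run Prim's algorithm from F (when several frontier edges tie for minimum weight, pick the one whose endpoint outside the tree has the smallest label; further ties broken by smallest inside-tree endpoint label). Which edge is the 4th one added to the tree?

Grow the tree from F using Prim:
Step 1: cheapest edge leaving the tree is A F (10); add A.
Step 2: cheapest edge leaving the tree is A G (8); add G.
Step 3: cheapest edge leaving the tree is E G (7); add E.
Step 4: cheapest edge leaving the tree is B E (15); add B.
Step 5: cheapest edge leaving the tree is B C (8); add C.
Step 6: cheapest edge leaving the tree is C H (7); add H.
Step 7: cheapest edge leaving the tree is D H (12); add D.
Step 8: cheapest edge leaving the tree is G I (17); add I.
The 4th edge added is B E.

B-E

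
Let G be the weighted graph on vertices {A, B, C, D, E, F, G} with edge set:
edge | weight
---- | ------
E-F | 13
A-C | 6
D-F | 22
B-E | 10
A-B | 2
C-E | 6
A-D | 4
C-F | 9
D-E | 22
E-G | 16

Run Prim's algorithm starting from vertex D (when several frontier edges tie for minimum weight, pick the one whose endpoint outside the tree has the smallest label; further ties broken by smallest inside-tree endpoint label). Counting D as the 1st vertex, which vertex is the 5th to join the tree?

E

Prim, starting at D.
Step 1: cheapest edge leaving the tree is A-D (4); add A.
Step 2: cheapest edge leaving the tree is A-B (2); add B.
Step 3: cheapest edge leaving the tree is A-C (6); add C.
Step 4: cheapest edge leaving the tree is C-E (6); add E.
Step 5: cheapest edge leaving the tree is C-F (9); add F.
Step 6: cheapest edge leaving the tree is E-G (16); add G.
Vertex order: D, A, B, C, E, F, G. The 5th vertex is E.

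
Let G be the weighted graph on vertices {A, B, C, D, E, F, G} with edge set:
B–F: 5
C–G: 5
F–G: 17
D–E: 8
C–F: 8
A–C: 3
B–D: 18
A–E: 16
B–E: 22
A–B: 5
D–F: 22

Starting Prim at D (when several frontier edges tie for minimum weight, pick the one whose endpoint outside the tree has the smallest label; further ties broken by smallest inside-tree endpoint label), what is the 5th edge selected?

B-F

Grow the tree from D using Prim:
Step 1: frontier [D–E 8, B–D 18, D–F 22] → take D–E (8); add E.
Step 2: frontier [B–D 18, D–F 22, A–E 16, B–E 22] → take A–E (16); add A.
Step 3: frontier [A–C 3, A–B 5, B–D 18, D–F 22, B–E 22] → take A–C (3); add C.
Step 4: frontier [A–B 5, C–G 5, C–F 8, B–D 18, D–F 22, B–E 22] → take A–B (5); add B.
Step 5: frontier [B–F 5, C–G 5, C–F 8, D–F 22] → take B–F (5); add F.
Step 6: frontier [C–G 5, F–G 17] → take C–G (5); add G.
The 5th edge added is B–F.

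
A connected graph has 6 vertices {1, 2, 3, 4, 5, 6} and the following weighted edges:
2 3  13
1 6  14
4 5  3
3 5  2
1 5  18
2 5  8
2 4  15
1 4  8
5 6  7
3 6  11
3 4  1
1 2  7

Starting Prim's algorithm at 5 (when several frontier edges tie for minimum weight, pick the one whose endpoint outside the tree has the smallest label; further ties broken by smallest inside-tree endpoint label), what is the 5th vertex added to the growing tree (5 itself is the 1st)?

1

Prim, starting at 5.
Step 1: frontier [3 5 2, 4 5 3, 5 6 7, 2 5 8, 1 5 18] → take 3 5 (2); add 3.
Step 2: frontier [3 4 1, 3 6 11, 2 3 13, 4 5 3, 5 6 7, 2 5 8, 1 5 18] → take 3 4 (1); add 4.
Step 3: frontier [3 6 11, 2 3 13, 1 4 8, 2 4 15, 5 6 7, 2 5 8, 1 5 18] → take 5 6 (7); add 6.
Step 4: frontier [2 3 13, 1 4 8, 2 4 15, 2 5 8, 1 5 18, 1 6 14] → take 1 4 (8); add 1.
Step 5: frontier [1 2 7, 2 3 13, 2 4 15, 2 5 8] → take 1 2 (7); add 2.
Vertex order: 5, 3, 4, 6, 1, 2. The 5th vertex is 1.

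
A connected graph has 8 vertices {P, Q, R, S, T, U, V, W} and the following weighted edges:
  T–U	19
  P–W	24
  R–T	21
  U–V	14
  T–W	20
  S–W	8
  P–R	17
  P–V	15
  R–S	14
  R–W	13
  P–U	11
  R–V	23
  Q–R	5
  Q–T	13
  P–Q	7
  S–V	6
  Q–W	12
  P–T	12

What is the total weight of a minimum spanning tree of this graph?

Prim, starting at S.
Step 1: cheapest edge leaving the tree is S–V (6); add V.
Step 2: cheapest edge leaving the tree is S–W (8); add W.
Step 3: cheapest edge leaving the tree is Q–W (12); add Q.
Step 4: cheapest edge leaving the tree is Q–R (5); add R.
Step 5: cheapest edge leaving the tree is P–Q (7); add P.
Step 6: cheapest edge leaving the tree is P–U (11); add U.
Step 7: cheapest edge leaving the tree is P–T (12); add T.
MST edges: S–V, S–W, Q–W, Q–R, P–Q, P–U, P–T; total weight 6+8+12+5+7+11+12 = 61.

61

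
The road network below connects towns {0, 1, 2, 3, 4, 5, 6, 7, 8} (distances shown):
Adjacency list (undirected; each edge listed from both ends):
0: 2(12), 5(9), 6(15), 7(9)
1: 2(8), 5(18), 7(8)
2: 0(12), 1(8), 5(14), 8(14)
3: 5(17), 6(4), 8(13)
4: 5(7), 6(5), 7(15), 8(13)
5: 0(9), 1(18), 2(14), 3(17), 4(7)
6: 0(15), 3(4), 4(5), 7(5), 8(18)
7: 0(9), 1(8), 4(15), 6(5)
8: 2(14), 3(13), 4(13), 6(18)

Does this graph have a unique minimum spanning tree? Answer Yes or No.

No

Kruskal: consider edges lightest-first.
3–6 (4): add — endpoints in different components.
4–6 (5): add — endpoints in different components.
6–7 (5): add — endpoints in different components.
4–5 (7): add — endpoints in different components.
1–2 (8): add — endpoints in different components.
1–7 (8): add — endpoints in different components.
0–5 (9): add — endpoints in different components.
0–7 (9): skip — 0 and 7 already connected.
0–2 (12): skip — 0 and 2 already connected.
3–8 (13): add — endpoints in different components.
Non-tree edge 4–8 has weight 13, equal to the heaviest edge on its tree cycle — swapping gives another MST of the same weight. Not unique.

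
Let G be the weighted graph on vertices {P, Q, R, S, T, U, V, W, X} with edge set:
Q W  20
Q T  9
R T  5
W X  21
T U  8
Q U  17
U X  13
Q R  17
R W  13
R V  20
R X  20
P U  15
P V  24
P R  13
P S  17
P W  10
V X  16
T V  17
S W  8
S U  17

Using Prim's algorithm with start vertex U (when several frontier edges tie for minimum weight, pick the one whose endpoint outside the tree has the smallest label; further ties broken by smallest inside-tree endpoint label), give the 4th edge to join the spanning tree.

Grow the tree from U using Prim:
Step 1: cheapest edge leaving the tree is T U (8); add T.
Step 2: cheapest edge leaving the tree is R T (5); add R.
Step 3: cheapest edge leaving the tree is Q T (9); add Q.
Step 4: cheapest edge leaving the tree is P R (13); add P.
Step 5: cheapest edge leaving the tree is P W (10); add W.
Step 6: cheapest edge leaving the tree is S W (8); add S.
Step 7: cheapest edge leaving the tree is U X (13); add X.
Step 8: cheapest edge leaving the tree is V X (16); add V.
The 4th edge added is P R.

P-R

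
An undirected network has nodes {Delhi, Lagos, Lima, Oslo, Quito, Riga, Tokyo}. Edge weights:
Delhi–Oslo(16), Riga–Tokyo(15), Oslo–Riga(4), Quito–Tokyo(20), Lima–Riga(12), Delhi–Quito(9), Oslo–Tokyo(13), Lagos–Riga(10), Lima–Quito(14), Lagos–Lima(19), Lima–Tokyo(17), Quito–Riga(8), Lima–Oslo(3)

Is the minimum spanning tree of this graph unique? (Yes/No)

Yes

Sort edges by weight, then run Kruskal:
Lima–Oslo (3): add. Components now {Quito} {Lima,Oslo} {Tokyo} {Riga} {Lagos} {Delhi}
Oslo–Riga (4): add. Components now {Quito} {Lima,Oslo,Riga} {Tokyo} {Lagos} {Delhi}
Quito–Riga (8): add. Components now {Lima,Oslo,Quito,Riga} {Tokyo} {Lagos} {Delhi}
Delhi–Quito (9): add. Components now {Delhi,Lima,Oslo,Quito,Riga} {Tokyo} {Lagos}
Lagos–Riga (10): add. Components now {Delhi,Lagos,Lima,Oslo,Quito,Riga} {Tokyo}
Lima–Riga (12): skip — Riga and Lima already connected.
Oslo–Tokyo (13): add. Components now {Delhi,Lagos,Lima,Oslo,Quito,Riga,Tokyo}
Every non-tree edge has weight strictly greater than the heaviest edge on the tree path between its endpoints, so the MST is unique.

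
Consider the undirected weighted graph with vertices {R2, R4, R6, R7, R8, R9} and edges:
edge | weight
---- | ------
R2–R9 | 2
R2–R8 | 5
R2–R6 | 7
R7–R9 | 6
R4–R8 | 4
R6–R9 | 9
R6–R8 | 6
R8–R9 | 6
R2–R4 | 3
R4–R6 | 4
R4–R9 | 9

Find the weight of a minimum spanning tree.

19

Grow the tree from R4 using Prim:
Step 1: cheapest edge leaving the tree is R2–R4 (3); add R2.
Step 2: cheapest edge leaving the tree is R2–R9 (2); add R9.
Step 3: cheapest edge leaving the tree is R4–R6 (4); add R6.
Step 4: cheapest edge leaving the tree is R4–R8 (4); add R8.
Step 5: cheapest edge leaving the tree is R7–R9 (6); add R7.
MST edges: R2–R4, R2–R9, R4–R6, R4–R8, R7–R9; total weight 3+2+4+4+6 = 19.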